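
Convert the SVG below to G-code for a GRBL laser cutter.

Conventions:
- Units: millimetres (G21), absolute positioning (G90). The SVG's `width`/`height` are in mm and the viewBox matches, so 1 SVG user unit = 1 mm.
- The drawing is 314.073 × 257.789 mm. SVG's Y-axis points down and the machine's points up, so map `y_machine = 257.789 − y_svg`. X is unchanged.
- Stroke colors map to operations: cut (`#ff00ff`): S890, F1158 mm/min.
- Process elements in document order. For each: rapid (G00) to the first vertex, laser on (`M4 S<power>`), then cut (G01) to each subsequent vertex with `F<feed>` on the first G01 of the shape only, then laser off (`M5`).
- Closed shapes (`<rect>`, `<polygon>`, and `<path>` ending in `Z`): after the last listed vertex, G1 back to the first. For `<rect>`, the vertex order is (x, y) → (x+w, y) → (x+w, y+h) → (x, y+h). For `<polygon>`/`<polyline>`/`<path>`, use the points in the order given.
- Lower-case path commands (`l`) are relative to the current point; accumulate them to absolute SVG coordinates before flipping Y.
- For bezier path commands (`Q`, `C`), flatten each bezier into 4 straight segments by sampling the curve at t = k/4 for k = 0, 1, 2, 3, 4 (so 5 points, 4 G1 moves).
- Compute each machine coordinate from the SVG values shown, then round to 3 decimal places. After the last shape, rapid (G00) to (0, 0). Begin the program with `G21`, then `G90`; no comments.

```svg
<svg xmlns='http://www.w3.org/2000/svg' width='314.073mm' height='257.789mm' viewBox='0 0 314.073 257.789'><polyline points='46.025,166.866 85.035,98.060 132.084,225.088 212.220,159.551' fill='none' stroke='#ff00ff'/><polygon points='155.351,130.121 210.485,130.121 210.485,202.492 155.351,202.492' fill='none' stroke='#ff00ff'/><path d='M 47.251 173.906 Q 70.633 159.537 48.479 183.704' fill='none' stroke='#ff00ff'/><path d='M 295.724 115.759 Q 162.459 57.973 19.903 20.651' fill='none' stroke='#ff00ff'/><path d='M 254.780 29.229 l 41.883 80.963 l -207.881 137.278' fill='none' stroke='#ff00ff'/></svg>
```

G21
G90
G00 X46.025 Y90.923
M4 S890
G01 X85.035 Y159.729 F1158
G01 X132.084 Y32.701
G01 X212.220 Y98.238
M5
G00 X155.351 Y127.668
M4 S890
G01 X210.485 Y127.668 F1158
G01 X210.485 Y55.297
G01 X155.351 Y55.297
G01 X155.351 Y127.668
M5
G00 X47.251 Y83.883
M4 S890
G01 X56.096 Y88.659 F1158
G01 X59.249 Y88.618
G01 X56.710 Y83.760
G01 X48.479 Y74.085
M5
G00 X295.724 Y142.030
M4 S890
G01 X228.511 Y169.644 F1158
G01 X160.136 Y194.700
G01 X90.600 Y217.198
G01 X19.903 Y237.138
M5
G00 X254.780 Y228.560
M4 S890
G01 X296.663 Y147.597 F1158
G01 X88.782 Y10.319
M5
G00 X0.000 Y0.000

Since the viewBox matches the mm dimensions, user units are millimetres directly. The only transform is the Y-flip y_m = 257.789 − y_svg.

Shape 1 is a open polyline drawn with `<polyline>`. Its stroke #ff00ff means cut at S890, F1158. After flipping Y the toolpath is (46.025,90.923) → (85.035,159.729) → (132.084,32.701) → (212.220,98.238).

Shape 2 is a rectangle drawn with `<polygon>`. Its stroke #ff00ff means cut at S890, F1158. After flipping Y the toolpath is (155.351,127.668) → (210.485,127.668) → (210.485,55.297) → (155.351,55.297) → (155.351,127.668), returning to the start.

Shape 3 is a quadratic bezier drawn with `<path>`. Its stroke #ff00ff means cut at S890, F1158. After flipping Y the toolpath is (47.251,83.883) → (56.096,88.659) → (59.249,88.618) → (56.710,83.760) → (48.479,74.085).

Shape 4 is a quadratic bezier drawn with `<path>`. Its stroke #ff00ff means cut at S890, F1158. After flipping Y the toolpath is (295.724,142.030) → (228.511,169.644) → (160.136,194.700) → (90.600,217.198) → (19.903,237.138).

Shape 5 is a open polyline drawn with `<path>`. Its stroke #ff00ff means cut at S890, F1158. After flipping Y the toolpath is (254.780,228.560) → (296.663,147.597) → (88.782,10.319).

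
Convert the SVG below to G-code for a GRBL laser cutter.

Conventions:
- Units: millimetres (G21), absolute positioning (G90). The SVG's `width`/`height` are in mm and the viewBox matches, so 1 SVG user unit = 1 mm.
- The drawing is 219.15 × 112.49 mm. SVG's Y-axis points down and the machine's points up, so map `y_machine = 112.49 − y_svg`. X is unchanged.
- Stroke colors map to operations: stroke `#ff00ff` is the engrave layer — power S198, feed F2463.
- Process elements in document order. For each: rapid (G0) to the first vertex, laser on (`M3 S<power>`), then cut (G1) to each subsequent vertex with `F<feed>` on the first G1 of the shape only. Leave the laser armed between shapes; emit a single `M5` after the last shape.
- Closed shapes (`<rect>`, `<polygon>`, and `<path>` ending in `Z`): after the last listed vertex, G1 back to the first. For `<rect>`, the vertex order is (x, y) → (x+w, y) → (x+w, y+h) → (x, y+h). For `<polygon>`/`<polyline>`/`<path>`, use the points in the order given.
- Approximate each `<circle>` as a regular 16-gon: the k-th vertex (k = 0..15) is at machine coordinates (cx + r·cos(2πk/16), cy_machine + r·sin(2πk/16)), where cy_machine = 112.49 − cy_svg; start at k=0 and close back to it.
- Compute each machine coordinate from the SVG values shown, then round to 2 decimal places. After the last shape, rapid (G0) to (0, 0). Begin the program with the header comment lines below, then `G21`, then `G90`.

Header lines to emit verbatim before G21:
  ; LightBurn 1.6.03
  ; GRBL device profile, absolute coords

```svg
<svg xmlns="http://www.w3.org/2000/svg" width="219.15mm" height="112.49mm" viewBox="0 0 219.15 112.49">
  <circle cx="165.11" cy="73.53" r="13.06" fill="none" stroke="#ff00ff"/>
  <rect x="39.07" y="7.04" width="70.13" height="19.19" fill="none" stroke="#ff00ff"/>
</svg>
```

; LightBurn 1.6.03
; GRBL device profile, absolute coords
G21
G90
G0 X178.17 Y38.96
M3 S198
G1 X177.18 Y43.96 F2463
G1 X174.34 Y48.19
G1 X170.11 Y51.03
G1 X165.11 Y52.02
G1 X160.11 Y51.03
G1 X155.88 Y48.19
G1 X153.04 Y43.96
G1 X152.05 Y38.96
G1 X153.04 Y33.96
G1 X155.88 Y29.73
G1 X160.11 Y26.89
G1 X165.11 Y25.90
G1 X170.11 Y26.89
G1 X174.34 Y29.73
G1 X177.18 Y33.96
G1 X178.17 Y38.96
G0 X39.07 Y105.45
M3 S198
G1 X109.20 Y105.45 F2463
G1 X109.20 Y86.26
G1 X39.07 Y86.26
G1 X39.07 Y105.45
M5
G0 X0.00 Y0.00

viewBox `0 0 219.15 112.49` with mm width/height → 1 unit = 1 mm. Flip: y_m = 112.49 − y_svg.

**Shape 1** — `<circle>` circle, stroke `#ff00ff` → engrave (S198, F2463). Machine vertices: (178.17,38.96) → (177.18,43.96) → (174.34,48.19) → (170.11,51.03) → (165.11,52.02) → (160.11,51.03) → (155.88,48.19) → (153.04,43.96) → (152.05,38.96) → (153.04,33.96) → (155.88,29.73) → (160.11,26.89) → (165.11,25.90) → (170.11,26.89) → (174.34,29.73) → (177.18,33.96) → (178.17,38.96). Closed: final G1 returns to the first vertex.

**Shape 2** — `<rect>` rectangle, stroke `#ff00ff` → engrave (S198, F2463). Machine vertices: (39.07,105.45) → (109.20,105.45) → (109.20,86.26) → (39.07,86.26) → (39.07,105.45). Closed: final G1 returns to the first vertex.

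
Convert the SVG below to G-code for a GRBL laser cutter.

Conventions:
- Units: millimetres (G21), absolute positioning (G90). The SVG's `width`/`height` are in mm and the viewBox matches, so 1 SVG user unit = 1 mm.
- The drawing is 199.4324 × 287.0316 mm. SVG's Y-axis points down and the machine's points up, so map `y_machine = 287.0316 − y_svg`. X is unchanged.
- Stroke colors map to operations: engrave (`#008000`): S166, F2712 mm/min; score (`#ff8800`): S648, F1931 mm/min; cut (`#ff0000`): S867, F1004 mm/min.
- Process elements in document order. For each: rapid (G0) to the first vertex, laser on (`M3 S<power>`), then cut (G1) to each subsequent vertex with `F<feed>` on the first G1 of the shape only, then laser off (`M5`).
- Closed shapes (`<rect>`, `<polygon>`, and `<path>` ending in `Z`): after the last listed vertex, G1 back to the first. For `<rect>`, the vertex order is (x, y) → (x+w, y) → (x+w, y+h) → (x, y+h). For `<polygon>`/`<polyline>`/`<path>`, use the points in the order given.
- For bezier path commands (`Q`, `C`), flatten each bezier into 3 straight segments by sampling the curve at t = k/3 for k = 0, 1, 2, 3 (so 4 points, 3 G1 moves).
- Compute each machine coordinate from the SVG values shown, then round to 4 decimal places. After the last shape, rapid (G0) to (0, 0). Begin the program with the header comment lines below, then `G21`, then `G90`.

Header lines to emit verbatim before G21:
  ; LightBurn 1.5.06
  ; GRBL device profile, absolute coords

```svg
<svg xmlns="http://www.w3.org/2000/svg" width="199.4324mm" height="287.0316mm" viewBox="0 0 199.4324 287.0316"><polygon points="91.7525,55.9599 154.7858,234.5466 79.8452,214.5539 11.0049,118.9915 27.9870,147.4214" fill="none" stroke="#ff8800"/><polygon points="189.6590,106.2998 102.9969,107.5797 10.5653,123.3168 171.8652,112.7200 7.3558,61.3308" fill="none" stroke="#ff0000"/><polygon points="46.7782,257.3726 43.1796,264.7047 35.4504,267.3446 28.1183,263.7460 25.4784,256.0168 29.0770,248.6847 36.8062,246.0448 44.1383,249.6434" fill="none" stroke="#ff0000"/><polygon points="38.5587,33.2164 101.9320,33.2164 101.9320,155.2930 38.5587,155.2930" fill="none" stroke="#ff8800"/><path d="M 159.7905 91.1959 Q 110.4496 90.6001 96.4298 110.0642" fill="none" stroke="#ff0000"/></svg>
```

; LightBurn 1.5.06
; GRBL device profile, absolute coords
G21
G90
G0 X91.7525 Y231.0717
M3 S648
G1 X154.7858 Y52.4850 F1931
G1 X79.8452 Y72.4777
G1 X11.0049 Y168.0401
G1 X27.9870 Y139.6102
G1 X91.7525 Y231.0717
M5
G0 X189.6590 Y180.7318
M3 S867
G1 X102.9969 Y179.4519 F1004
G1 X10.5653 Y163.7148
G1 X171.8652 Y174.3116
G1 X7.3558 Y225.7008
G1 X189.6590 Y180.7318
M5
G0 X46.7782 Y29.6590
M3 S867
G1 X43.1796 Y22.3269 F1004
G1 X35.4504 Y19.6870
G1 X28.1183 Y23.2856
G1 X25.4784 Y31.0148
G1 X29.0770 Y38.3469
G1 X36.8062 Y40.9868
G1 X44.1383 Y37.3882
G1 X46.7782 Y29.6590
M5
G0 X38.5587 Y253.8152
M3 S648
G1 X101.9320 Y253.8152 F1931
G1 X101.9320 Y131.7386
G1 X38.5587 Y131.7386
G1 X38.5587 Y253.8152
M5
G0 X159.7905 Y195.8357
M3 S867
G1 X130.8211 Y194.0040 F1004
G1 X109.7009 Y187.7146
G1 X96.4298 Y176.9674
M5
G0 X0.0000 Y0.0000

viewBox `0 0 199.4324 287.0316` with mm width/height → 1 unit = 1 mm. Flip: y_m = 287.0316 − y_svg.

**Shape 1** — `<polygon>` closed polygon, stroke `#ff8800` → score (S648, F1931). Machine vertices: (91.7525,231.0717) → (154.7858,52.4850) → (79.8452,72.4777) → (11.0049,168.0401) → (27.9870,139.6102) → (91.7525,231.0717). Closed: final G1 returns to the first vertex.

**Shape 2** — `<polygon>` closed polygon, stroke `#ff0000` → cut (S867, F1004). Machine vertices: (189.6590,180.7318) → (102.9969,179.4519) → (10.5653,163.7148) → (171.8652,174.3116) → (7.3558,225.7008) → (189.6590,180.7318). Closed: final G1 returns to the first vertex.

**Shape 3** — `<polygon>` regular polygon, stroke `#ff0000` → cut (S867, F1004). Machine vertices: (46.7782,29.6590) → (43.1796,22.3269) → (35.4504,19.6870) → (28.1183,23.2856) → (25.4784,31.0148) → (29.0770,38.3469) → (36.8062,40.9868) → (44.1383,37.3882) → (46.7782,29.6590). Closed: final G1 returns to the first vertex.

**Shape 4** — `<polygon>` rectangle, stroke `#ff8800` → score (S648, F1931). Machine vertices: (38.5587,253.8152) → (101.9320,253.8152) → (101.9320,131.7386) → (38.5587,131.7386) → (38.5587,253.8152). Closed: final G1 returns to the first vertex.

**Shape 5** — `<path>` quadratic bezier, stroke `#ff0000` → cut (S867, F1004). Control points (SVG): P0=(159.7905,91.1959), P1=(110.4496,90.6001), P2=(96.4298,110.0642); sampled at t=k/3. Machine vertices: (159.7905,195.8357) → (130.8211,194.0040) → (109.7009,187.7146) → (96.4298,176.9674). Open path.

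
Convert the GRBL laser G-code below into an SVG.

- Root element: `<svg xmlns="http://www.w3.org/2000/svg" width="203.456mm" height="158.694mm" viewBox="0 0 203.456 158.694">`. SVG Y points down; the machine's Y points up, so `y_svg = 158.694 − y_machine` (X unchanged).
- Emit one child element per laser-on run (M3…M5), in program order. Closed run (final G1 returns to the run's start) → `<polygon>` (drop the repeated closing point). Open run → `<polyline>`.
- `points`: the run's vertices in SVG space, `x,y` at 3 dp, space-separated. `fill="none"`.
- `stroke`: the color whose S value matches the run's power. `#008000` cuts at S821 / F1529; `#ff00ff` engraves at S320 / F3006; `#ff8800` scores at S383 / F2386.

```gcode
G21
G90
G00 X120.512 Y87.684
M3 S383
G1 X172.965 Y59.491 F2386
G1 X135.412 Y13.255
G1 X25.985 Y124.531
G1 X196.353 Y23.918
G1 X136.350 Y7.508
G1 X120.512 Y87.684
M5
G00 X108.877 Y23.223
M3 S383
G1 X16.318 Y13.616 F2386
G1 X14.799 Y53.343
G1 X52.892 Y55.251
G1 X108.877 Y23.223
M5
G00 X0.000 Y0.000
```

<svg xmlns="http://www.w3.org/2000/svg" width="203.456mm" height="158.694mm" viewBox="0 0 203.456 158.694">
  <polygon points="120.512,71.010 172.965,99.203 135.412,145.439 25.985,34.163 196.353,134.776 136.350,151.186" fill="none" stroke="#ff8800"/>
  <polygon points="108.877,135.471 16.318,145.078 14.799,105.351 52.892,103.443" fill="none" stroke="#ff8800"/>
</svg>

Each laser-on run becomes one SVG element. Flip Y back into SVG space with y_svg = 158.694 − y_machine. Every run uses S383, so all elements get stroke `#ff8800` (score).

Run 1: The run returns to its start, so emit a `<polygon>` with points (Y-flipped): 120.512,71.010 172.965,99.203 135.412,145.439 25.985,34.163 196.353,134.776 136.350,151.186.

Run 2: The run returns to its start, so emit a `<polygon>` with points (Y-flipped): 108.877,135.471 16.318,145.078 14.799,105.351 52.892,103.443.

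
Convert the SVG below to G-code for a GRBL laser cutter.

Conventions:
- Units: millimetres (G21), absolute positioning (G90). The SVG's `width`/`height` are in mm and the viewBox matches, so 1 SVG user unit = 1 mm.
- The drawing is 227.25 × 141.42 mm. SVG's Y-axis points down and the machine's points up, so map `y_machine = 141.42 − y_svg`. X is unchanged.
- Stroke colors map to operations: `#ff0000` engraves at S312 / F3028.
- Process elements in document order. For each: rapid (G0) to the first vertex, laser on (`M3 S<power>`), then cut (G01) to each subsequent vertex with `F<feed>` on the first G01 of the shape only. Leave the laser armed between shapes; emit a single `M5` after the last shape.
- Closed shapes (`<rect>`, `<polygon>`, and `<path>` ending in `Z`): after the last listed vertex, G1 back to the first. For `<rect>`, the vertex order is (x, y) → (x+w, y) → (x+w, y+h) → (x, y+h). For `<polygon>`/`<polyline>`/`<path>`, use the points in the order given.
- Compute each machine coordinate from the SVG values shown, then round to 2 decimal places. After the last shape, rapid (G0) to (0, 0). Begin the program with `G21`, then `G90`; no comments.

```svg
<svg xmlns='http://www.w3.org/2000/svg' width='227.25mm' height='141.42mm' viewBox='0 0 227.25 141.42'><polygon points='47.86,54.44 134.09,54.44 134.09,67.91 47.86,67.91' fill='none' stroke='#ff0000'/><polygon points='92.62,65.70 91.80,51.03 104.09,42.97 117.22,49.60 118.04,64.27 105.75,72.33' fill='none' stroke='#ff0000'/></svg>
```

G21
G90
G0 X47.86 Y86.98
M3 S312
G01 X134.09 Y86.98 F3028
G01 X134.09 Y73.51
G01 X47.86 Y73.51
G01 X47.86 Y86.98
G0 X92.62 Y75.72
M3 S312
G01 X91.80 Y90.39 F3028
G01 X104.09 Y98.45
G01 X117.22 Y91.82
G01 X118.04 Y77.15
G01 X105.75 Y69.09
G01 X92.62 Y75.72
M5
G0 X0.00 Y0.00

viewBox `0 0 227.25 141.42` with mm width/height → 1 unit = 1 mm. Flip: y_m = 141.42 − y_svg.

**Shape 1** — `<polygon>` rectangle, stroke `#ff0000` → engrave (S312, F3028). Machine vertices: (47.86,86.98) → (134.09,86.98) → (134.09,73.51) → (47.86,73.51) → (47.86,86.98). Closed: final G1 returns to the first vertex.

**Shape 2** — `<polygon>` regular polygon, stroke `#ff0000` → engrave (S312, F3028). Machine vertices: (92.62,75.72) → (91.80,90.39) → (104.09,98.45) → (117.22,91.82) → (118.04,77.15) → (105.75,69.09) → (92.62,75.72). Closed: final G1 returns to the first vertex.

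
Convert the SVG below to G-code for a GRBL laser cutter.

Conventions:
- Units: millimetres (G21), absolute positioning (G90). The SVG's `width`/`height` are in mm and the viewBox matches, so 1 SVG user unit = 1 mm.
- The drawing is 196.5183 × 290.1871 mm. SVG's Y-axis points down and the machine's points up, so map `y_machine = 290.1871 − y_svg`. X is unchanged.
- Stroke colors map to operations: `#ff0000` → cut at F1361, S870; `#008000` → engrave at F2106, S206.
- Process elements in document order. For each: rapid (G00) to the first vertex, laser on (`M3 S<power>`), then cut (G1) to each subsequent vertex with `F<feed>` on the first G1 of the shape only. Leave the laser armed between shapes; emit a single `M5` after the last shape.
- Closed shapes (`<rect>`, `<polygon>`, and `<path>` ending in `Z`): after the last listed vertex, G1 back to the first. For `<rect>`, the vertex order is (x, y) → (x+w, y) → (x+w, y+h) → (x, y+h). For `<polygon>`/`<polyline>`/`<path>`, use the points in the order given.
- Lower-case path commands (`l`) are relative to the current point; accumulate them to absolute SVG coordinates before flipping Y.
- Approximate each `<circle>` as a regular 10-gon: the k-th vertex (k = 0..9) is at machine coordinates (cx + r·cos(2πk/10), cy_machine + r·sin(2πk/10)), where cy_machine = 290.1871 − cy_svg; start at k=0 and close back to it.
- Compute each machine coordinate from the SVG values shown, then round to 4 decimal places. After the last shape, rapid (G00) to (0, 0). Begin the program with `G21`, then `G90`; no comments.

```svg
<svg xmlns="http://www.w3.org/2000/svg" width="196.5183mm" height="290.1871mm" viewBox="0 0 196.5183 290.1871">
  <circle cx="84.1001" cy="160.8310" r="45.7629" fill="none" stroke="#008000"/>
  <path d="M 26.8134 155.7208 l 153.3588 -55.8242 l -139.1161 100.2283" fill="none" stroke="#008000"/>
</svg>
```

viewBox `0 0 196.5183 290.1871` with mm width/height → 1 unit = 1 mm. Flip: y_m = 290.1871 − y_svg.

**Shape 1** — `<circle>` circle, stroke `#008000` → engrave (S206, F2106). Machine vertices: (129.8630,129.3561) → (121.1231,156.2549) → (98.2416,172.8792) → (69.9586,172.8792) → (47.0771,156.2549) → (38.3372,129.3561) → (47.0771,102.4573) → (69.9586,85.8330) → (98.2416,85.8330) → (121.1231,102.4573) → (129.8630,129.3561). Closed: final G1 returns to the first vertex.

**Shape 2** — `<path>` open polyline, stroke `#008000` → engrave (S206, F2106). Machine vertices: (26.8134,134.4663) → (180.1722,190.2905) → (41.0561,90.0622). Open path.

G21
G90
G00 X129.8630 Y129.3561
M3 S206
G1 X121.1231 Y156.2549 F2106
G1 X98.2416 Y172.8792
G1 X69.9586 Y172.8792
G1 X47.0771 Y156.2549
G1 X38.3372 Y129.3561
G1 X47.0771 Y102.4573
G1 X69.9586 Y85.8330
G1 X98.2416 Y85.8330
G1 X121.1231 Y102.4573
G1 X129.8630 Y129.3561
G00 X26.8134 Y134.4663
M3 S206
G1 X180.1722 Y190.2905 F2106
G1 X41.0561 Y90.0622
M5
G00 X0.0000 Y0.0000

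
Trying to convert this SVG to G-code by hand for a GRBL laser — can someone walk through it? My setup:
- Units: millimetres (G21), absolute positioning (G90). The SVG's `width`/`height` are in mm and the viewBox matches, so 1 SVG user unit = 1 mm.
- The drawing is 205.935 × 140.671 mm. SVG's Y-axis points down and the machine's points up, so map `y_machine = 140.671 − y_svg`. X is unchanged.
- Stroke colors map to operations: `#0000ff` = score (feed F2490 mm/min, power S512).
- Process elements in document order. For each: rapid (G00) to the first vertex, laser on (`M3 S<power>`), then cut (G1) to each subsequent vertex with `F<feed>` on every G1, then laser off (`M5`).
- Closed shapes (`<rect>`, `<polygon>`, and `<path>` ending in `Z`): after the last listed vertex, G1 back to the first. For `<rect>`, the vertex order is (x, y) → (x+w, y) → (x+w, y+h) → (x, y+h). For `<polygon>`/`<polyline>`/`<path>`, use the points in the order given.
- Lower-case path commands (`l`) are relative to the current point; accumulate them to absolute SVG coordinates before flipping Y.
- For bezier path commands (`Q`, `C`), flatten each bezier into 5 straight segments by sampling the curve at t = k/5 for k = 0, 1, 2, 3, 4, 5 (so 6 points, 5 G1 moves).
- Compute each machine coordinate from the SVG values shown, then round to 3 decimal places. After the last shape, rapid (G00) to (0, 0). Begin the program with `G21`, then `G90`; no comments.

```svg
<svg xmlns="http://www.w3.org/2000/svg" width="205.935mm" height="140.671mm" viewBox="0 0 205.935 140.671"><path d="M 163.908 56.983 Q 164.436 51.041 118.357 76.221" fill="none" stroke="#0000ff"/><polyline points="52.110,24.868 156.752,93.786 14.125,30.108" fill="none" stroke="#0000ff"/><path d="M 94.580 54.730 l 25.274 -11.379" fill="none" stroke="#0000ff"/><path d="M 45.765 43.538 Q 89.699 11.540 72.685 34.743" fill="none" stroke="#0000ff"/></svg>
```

G21
G90
G00 X163.908 Y83.688
M3 S512
G1 X162.255 Y84.820 F2490
G1 X156.873 Y83.462 F2490
G1 X147.763 Y79.614 F2490
G1 X134.924 Y73.277 F2490
G1 X118.357 Y64.450 F2490
M5
G00 X52.110 Y115.803
M3 S512
G1 X156.752 Y46.885 F2490
G1 X14.125 Y110.563 F2490
M5
G00 X94.580 Y85.941
M3 S512
G1 X119.854 Y97.320 F2490
M5
G00 X45.765 Y97.133
M3 S512
G1 X60.901 Y107.724 F2490
G1 X71.161 Y113.899 F2490
G1 X76.545 Y115.658 F2490
G1 X77.053 Y113.001 F2490
G1 X72.685 Y105.928 F2490
M5
G00 X0.000 Y0.000

Since the viewBox matches the mm dimensions, user units are millimetres directly. The only transform is the Y-flip y_m = 140.671 − y_svg.

Shape 1 is a quadratic bezier drawn with `<path>`. Its stroke #0000ff means score at S512, F2490. After flipping Y the toolpath is (163.908,83.688) → (162.255,84.820) → (156.873,83.462) → (147.763,79.614) → (134.924,73.277) → (118.357,64.450).

Shape 2 is a open polyline drawn with `<polyline>`. Its stroke #0000ff means score at S512, F2490. After flipping Y the toolpath is (52.110,115.803) → (156.752,46.885) → (14.125,110.563).

Shape 3 is a line segment drawn with `<path>`. Its stroke #0000ff means score at S512, F2490. After flipping Y the toolpath is (94.580,85.941) → (119.854,97.320).

Shape 4 is a quadratic bezier drawn with `<path>`. Its stroke #0000ff means score at S512, F2490. After flipping Y the toolpath is (45.765,97.133) → (60.901,107.724) → (71.161,113.899) → (76.545,115.658) → (77.053,113.001) → (72.685,105.928).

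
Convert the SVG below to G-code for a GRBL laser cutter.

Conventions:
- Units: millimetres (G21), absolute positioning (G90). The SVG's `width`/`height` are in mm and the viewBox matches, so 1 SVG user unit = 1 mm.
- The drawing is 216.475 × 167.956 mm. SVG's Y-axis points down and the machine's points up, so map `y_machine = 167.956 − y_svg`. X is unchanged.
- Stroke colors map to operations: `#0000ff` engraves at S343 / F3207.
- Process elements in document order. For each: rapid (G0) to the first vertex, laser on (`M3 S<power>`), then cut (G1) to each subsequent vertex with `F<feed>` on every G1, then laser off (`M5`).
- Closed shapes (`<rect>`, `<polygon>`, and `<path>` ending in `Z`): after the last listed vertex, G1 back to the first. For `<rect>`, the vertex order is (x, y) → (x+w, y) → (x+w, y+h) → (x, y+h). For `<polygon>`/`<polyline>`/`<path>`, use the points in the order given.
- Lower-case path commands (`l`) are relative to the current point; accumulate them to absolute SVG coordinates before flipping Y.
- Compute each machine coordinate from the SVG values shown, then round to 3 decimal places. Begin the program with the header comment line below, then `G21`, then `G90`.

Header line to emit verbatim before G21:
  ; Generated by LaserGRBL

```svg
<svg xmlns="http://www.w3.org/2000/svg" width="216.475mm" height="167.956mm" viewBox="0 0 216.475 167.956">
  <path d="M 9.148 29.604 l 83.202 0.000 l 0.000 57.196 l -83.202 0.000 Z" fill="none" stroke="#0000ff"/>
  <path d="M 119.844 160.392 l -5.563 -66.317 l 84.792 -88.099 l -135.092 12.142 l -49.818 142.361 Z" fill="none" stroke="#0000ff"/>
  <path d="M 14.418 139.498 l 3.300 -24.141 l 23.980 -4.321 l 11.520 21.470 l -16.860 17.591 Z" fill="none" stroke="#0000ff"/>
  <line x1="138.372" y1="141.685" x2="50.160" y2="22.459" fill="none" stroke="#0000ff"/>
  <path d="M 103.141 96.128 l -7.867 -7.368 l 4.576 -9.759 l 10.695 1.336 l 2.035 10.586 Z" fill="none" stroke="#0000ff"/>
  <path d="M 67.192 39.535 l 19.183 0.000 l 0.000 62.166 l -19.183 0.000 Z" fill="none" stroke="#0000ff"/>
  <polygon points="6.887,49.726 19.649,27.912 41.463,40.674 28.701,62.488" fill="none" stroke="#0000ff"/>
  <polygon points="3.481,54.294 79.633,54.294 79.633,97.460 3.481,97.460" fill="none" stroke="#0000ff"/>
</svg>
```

viewBox `0 0 216.475 167.956` with mm width/height → 1 unit = 1 mm. Flip: y_m = 167.956 − y_svg.

**Shape 1** — `<path>` rectangle, stroke `#0000ff` → engrave (S343, F3207). Machine vertices: (9.148,138.352) → (92.350,138.352) → (92.350,81.156) → (9.148,81.156) → (9.148,138.352). Closed: final G1 returns to the first vertex.

**Shape 2** — `<path>` closed polygon, stroke `#0000ff` → engrave (S343, F3207). Machine vertices: (119.844,7.564) → (114.281,73.881) → (199.073,161.980) → (63.981,149.838) → (14.163,7.477) → (119.844,7.564). Closed: final G1 returns to the first vertex.

**Shape 3** — `<path>` regular polygon, stroke `#0000ff` → engrave (S343, F3207). Machine vertices: (14.418,28.458) → (17.718,52.599) → (41.698,56.920) → (53.218,35.450) → (36.358,17.859) → (14.418,28.458). Closed: final G1 returns to the first vertex.

**Shape 4** — `<line>` line segment, stroke `#0000ff` → engrave (S343, F3207). Machine vertices: (138.372,26.271) → (50.160,145.497). Open path.

**Shape 5** — `<path>` regular polygon, stroke `#0000ff` → engrave (S343, F3207). Machine vertices: (103.141,71.828) → (95.274,79.196) → (99.850,88.955) → (110.545,87.619) → (112.580,77.033) → (103.141,71.828). Closed: final G1 returns to the first vertex.

**Shape 6** — `<path>` rectangle, stroke `#0000ff` → engrave (S343, F3207). Machine vertices: (67.192,128.421) → (86.375,128.421) → (86.375,66.255) → (67.192,66.255) → (67.192,128.421). Closed: final G1 returns to the first vertex.

**Shape 7** — `<polygon>` regular polygon, stroke `#0000ff` → engrave (S343, F3207). Machine vertices: (6.887,118.230) → (19.649,140.044) → (41.463,127.282) → (28.701,105.468) → (6.887,118.230). Closed: final G1 returns to the first vertex.

**Shape 8** — `<polygon>` rectangle, stroke `#0000ff` → engrave (S343, F3207). Machine vertices: (3.481,113.662) → (79.633,113.662) → (79.633,70.496) → (3.481,70.496) → (3.481,113.662). Closed: final G1 returns to the first vertex.

; Generated by LaserGRBL
G21
G90
G0 X9.148 Y138.352
M3 S343
G1 X92.350 Y138.352 F3207
G1 X92.350 Y81.156 F3207
G1 X9.148 Y81.156 F3207
G1 X9.148 Y138.352 F3207
M5
G0 X119.844 Y7.564
M3 S343
G1 X114.281 Y73.881 F3207
G1 X199.073 Y161.980 F3207
G1 X63.981 Y149.838 F3207
G1 X14.163 Y7.477 F3207
G1 X119.844 Y7.564 F3207
M5
G0 X14.418 Y28.458
M3 S343
G1 X17.718 Y52.599 F3207
G1 X41.698 Y56.920 F3207
G1 X53.218 Y35.450 F3207
G1 X36.358 Y17.859 F3207
G1 X14.418 Y28.458 F3207
M5
G0 X138.372 Y26.271
M3 S343
G1 X50.160 Y145.497 F3207
M5
G0 X103.141 Y71.828
M3 S343
G1 X95.274 Y79.196 F3207
G1 X99.850 Y88.955 F3207
G1 X110.545 Y87.619 F3207
G1 X112.580 Y77.033 F3207
G1 X103.141 Y71.828 F3207
M5
G0 X67.192 Y128.421
M3 S343
G1 X86.375 Y128.421 F3207
G1 X86.375 Y66.255 F3207
G1 X67.192 Y66.255 F3207
G1 X67.192 Y128.421 F3207
M5
G0 X6.887 Y118.230
M3 S343
G1 X19.649 Y140.044 F3207
G1 X41.463 Y127.282 F3207
G1 X28.701 Y105.468 F3207
G1 X6.887 Y118.230 F3207
M5
G0 X3.481 Y113.662
M3 S343
G1 X79.633 Y113.662 F3207
G1 X79.633 Y70.496 F3207
G1 X3.481 Y70.496 F3207
G1 X3.481 Y113.662 F3207
M5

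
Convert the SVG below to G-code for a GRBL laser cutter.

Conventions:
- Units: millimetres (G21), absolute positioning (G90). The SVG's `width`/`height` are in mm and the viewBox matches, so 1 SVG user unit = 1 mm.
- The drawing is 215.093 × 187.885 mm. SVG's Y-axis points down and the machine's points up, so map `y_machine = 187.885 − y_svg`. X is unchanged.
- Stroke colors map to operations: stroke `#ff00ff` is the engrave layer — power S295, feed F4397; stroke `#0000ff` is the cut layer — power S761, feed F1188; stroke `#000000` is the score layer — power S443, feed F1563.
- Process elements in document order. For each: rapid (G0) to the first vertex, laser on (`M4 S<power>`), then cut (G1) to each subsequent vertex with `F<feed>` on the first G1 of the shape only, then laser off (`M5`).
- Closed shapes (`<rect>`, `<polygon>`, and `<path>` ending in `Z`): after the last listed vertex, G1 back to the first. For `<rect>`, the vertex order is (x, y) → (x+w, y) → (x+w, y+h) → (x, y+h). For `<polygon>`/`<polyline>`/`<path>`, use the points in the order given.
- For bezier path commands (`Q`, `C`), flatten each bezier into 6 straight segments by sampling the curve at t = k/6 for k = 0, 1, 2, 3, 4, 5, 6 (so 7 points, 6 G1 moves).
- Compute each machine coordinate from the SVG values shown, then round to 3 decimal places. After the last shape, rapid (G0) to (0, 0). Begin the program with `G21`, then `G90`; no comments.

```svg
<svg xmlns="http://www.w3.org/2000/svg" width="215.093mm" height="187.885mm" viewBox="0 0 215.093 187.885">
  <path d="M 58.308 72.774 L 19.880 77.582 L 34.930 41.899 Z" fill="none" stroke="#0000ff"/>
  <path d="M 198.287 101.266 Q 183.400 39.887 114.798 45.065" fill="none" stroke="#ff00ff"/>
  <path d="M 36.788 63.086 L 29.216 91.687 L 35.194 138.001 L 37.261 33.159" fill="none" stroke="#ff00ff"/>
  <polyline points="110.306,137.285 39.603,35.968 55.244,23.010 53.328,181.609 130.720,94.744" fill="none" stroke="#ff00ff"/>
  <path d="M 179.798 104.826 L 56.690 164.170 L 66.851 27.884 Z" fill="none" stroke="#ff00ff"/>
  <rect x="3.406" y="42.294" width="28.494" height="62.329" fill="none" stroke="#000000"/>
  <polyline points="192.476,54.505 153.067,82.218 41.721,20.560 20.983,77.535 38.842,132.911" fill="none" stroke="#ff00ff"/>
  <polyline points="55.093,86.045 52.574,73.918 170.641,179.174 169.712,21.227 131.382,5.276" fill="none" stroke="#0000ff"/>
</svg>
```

G21
G90
G0 X58.308 Y115.111
M4 S761
G1 X19.880 Y110.303 F1188
G1 X34.930 Y145.986
G1 X58.308 Y115.111
M5
G0 X198.287 Y86.619
M4 S295
G1 X191.833 Y105.230 F4397
G1 X182.394 Y120.143
G1 X169.971 Y131.359
G1 X154.564 Y138.877
G1 X136.173 Y142.697
G1 X114.798 Y142.820
M5
G0 X36.788 Y124.799
M4 S295
G1 X29.216 Y96.198 F4397
G1 X35.194 Y49.884
G1 X37.261 Y154.726
M5
G0 X110.306 Y50.600
M4 S295
G1 X39.603 Y151.917 F4397
G1 X55.244 Y164.875
G1 X53.328 Y6.276
G1 X130.720 Y93.141
M5
G0 X179.798 Y83.059
M4 S295
G1 X56.690 Y23.715 F4397
G1 X66.851 Y160.001
G1 X179.798 Y83.059
M5
G0 X3.406 Y145.591
M4 S443
G1 X31.900 Y145.591 F1563
G1 X31.900 Y83.262
G1 X3.406 Y83.262
G1 X3.406 Y145.591
M5
G0 X192.476 Y133.380
M4 S295
G1 X153.067 Y105.667 F4397
G1 X41.721 Y167.325
G1 X20.983 Y110.350
G1 X38.842 Y54.974
M5
G0 X55.093 Y101.840
M4 S761
G1 X52.574 Y113.967 F1188
G1 X170.641 Y8.711
G1 X169.712 Y166.658
G1 X131.382 Y182.609
M5
G0 X0.000 Y0.000

viewBox `0 0 215.093 187.885` with mm width/height → 1 unit = 1 mm. Flip: y_m = 187.885 − y_svg.

**Shape 1** — `<path>` regular polygon, stroke `#0000ff` → cut (S761, F1188). Machine vertices: (58.308,115.111) → (19.880,110.303) → (34.930,145.986) → (58.308,115.111). Closed: final G1 returns to the first vertex.

**Shape 2** — `<path>` quadratic bezier, stroke `#ff00ff` → engrave (S295, F4397). Control points (SVG): P0=(198.287,101.266), P1=(183.400,39.887), P2=(114.798,45.065); sampled at t=k/6. Machine vertices: (198.287,86.619) → (191.833,105.230) → (182.394,120.143) → (169.971,131.359) → (154.564,138.877) → (136.173,142.697) → (114.798,142.820). Open path.

**Shape 3** — `<path>` open polyline, stroke `#ff00ff` → engrave (S295, F4397). Machine vertices: (36.788,124.799) → (29.216,96.198) → (35.194,49.884) → (37.261,154.726). Open path.

**Shape 4** — `<polyline>` open polyline, stroke `#ff00ff` → engrave (S295, F4397). Machine vertices: (110.306,50.600) → (39.603,151.917) → (55.244,164.875) → (53.328,6.276) → (130.720,93.141). Open path.

**Shape 5** — `<path>` regular polygon, stroke `#ff00ff` → engrave (S295, F4397). Machine vertices: (179.798,83.059) → (56.690,23.715) → (66.851,160.001) → (179.798,83.059). Closed: final G1 returns to the first vertex.

**Shape 6** — `<rect>` rectangle, stroke `#000000` → score (S443, F1563). Machine vertices: (3.406,145.591) → (31.900,145.591) → (31.900,83.262) → (3.406,83.262) → (3.406,145.591). Closed: final G1 returns to the first vertex.

**Shape 7** — `<polyline>` open polyline, stroke `#ff00ff` → engrave (S295, F4397). Machine vertices: (192.476,133.380) → (153.067,105.667) → (41.721,167.325) → (20.983,110.350) → (38.842,54.974). Open path.

**Shape 8** — `<polyline>` open polyline, stroke `#0000ff` → cut (S761, F1188). Machine vertices: (55.093,101.840) → (52.574,113.967) → (170.641,8.711) → (169.712,166.658) → (131.382,182.609). Open path.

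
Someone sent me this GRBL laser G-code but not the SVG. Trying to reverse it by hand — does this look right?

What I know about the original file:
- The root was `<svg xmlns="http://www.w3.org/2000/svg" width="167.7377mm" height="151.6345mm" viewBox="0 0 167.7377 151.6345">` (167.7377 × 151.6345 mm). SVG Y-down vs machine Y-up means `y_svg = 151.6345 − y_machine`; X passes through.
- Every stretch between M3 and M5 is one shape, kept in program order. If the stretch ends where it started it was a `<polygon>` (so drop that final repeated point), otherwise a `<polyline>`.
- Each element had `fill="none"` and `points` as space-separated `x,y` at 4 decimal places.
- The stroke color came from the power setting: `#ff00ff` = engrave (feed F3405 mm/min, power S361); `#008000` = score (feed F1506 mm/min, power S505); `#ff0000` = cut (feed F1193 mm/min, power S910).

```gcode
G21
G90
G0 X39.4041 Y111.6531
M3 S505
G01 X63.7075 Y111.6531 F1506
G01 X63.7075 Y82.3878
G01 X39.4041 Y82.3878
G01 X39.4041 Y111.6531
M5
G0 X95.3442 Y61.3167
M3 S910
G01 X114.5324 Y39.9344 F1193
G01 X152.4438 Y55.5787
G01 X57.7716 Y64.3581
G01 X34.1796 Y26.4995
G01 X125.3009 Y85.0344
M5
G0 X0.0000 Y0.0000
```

y_svg = 151.6345 − y_m.

[1] S505→`#008000` (score); closed run; points: 39.4041,39.9814 63.7075,39.9814 63.7075,69.2467 39.4041,69.2467

[2] S910→`#ff0000` (cut); open run; points: 95.3442,90.3178 114.5324,111.7001 152.4438,96.0558 57.7716,87.2764 34.1796,125.1350 125.3009,66.6001

<svg xmlns="http://www.w3.org/2000/svg" width="167.7377mm" height="151.6345mm" viewBox="0 0 167.7377 151.6345">
  <polygon points="39.4041,39.9814 63.7075,39.9814 63.7075,69.2467 39.4041,69.2467" fill="none" stroke="#008000"/>
  <polyline points="95.3442,90.3178 114.5324,111.7001 152.4438,96.0558 57.7716,87.2764 34.1796,125.1350 125.3009,66.6001" fill="none" stroke="#ff0000"/>
</svg>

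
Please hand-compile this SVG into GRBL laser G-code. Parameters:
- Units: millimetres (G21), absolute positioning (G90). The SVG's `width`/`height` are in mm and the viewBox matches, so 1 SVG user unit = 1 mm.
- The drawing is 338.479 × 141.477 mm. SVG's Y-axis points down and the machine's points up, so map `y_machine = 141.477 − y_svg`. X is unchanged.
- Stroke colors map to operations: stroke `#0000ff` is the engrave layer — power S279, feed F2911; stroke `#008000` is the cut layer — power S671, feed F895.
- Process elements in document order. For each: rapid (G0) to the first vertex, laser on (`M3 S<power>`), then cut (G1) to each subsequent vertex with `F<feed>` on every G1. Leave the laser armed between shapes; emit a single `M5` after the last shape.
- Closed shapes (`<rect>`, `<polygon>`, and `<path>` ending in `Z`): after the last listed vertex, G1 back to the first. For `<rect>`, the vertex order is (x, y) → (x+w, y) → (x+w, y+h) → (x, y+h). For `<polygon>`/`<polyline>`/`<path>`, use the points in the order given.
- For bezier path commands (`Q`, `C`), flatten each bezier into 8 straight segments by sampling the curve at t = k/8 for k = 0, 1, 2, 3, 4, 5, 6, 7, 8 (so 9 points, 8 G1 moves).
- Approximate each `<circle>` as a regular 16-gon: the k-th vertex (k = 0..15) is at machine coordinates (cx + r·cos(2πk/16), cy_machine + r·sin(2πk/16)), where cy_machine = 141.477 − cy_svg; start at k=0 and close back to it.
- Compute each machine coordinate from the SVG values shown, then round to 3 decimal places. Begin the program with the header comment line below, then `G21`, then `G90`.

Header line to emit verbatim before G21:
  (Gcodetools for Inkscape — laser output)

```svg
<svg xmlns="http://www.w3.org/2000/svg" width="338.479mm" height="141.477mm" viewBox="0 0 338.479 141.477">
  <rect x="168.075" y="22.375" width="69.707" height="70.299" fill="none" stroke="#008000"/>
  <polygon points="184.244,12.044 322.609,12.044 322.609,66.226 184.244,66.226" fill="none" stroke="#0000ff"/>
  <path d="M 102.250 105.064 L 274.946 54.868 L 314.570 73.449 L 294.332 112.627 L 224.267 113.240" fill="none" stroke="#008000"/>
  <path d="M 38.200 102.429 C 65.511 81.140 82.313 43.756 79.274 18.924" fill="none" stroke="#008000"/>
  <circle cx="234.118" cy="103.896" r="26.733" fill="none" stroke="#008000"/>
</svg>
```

viewBox `0 0 338.479 141.477` with mm width/height → 1 unit = 1 mm. Flip: y_m = 141.477 − y_svg.

**Shape 1** — `<rect>` rectangle, stroke `#008000` → cut (S671, F895). Machine vertices: (168.075,119.102) → (237.782,119.102) → (237.782,48.803) → (168.075,48.803) → (168.075,119.102). Closed: final G1 returns to the first vertex.

**Shape 2** — `<polygon>` rectangle, stroke `#0000ff` → engrave (S279, F2911). Machine vertices: (184.244,129.433) → (322.609,129.433) → (322.609,75.251) → (184.244,75.251) → (184.244,129.433). Closed: final G1 returns to the first vertex.

**Shape 3** — `<path>` open polyline, stroke `#008000` → cut (S671, F895). Machine vertices: (102.250,36.413) → (274.946,86.609) → (314.570,68.028) → (294.332,28.850) → (224.267,28.237). Open path.

**Shape 4** — `<path>` cubic bezier, stroke `#008000` → cut (S671, F895). Control points (SVG): P0=(38.200,102.429), P1=(65.511,81.140), P2=(82.313,43.756), P3=(79.274,18.924); sampled at t=k/8. Machine vertices: (38.200,39.048) → (47.931,47.730) → (56.567,57.585) → (63.999,68.278) → (70.118,79.472) → (74.815,90.832) → (77.979,102.023) → (79.502,112.709) → (79.274,122.553). Open path.

**Shape 5** — `<circle>` circle, stroke `#008000` → cut (S671, F895). Machine vertices: (260.851,37.581) → (258.816,47.811) → (253.021,56.484) → (244.348,62.279) → (234.118,64.314) → (223.888,62.279) → (215.215,56.484) → (209.420,47.811) → (207.385,37.581) → (209.420,27.351) → (215.215,18.678) → (223.888,12.883) → (234.118,10.848) → (244.348,12.883) → (253.021,18.678) → (258.816,27.351) → (260.851,37.581). Closed: final G1 returns to the first vertex.

(Gcodetools for Inkscape — laser output)
G21
G90
G0 X168.075 Y119.102
M3 S671
G1 X237.782 Y119.102 F895
G1 X237.782 Y48.803 F895
G1 X168.075 Y48.803 F895
G1 X168.075 Y119.102 F895
G0 X184.244 Y129.433
M3 S279
G1 X322.609 Y129.433 F2911
G1 X322.609 Y75.251 F2911
G1 X184.244 Y75.251 F2911
G1 X184.244 Y129.433 F2911
G0 X102.250 Y36.413
M3 S671
G1 X274.946 Y86.609 F895
G1 X314.570 Y68.028 F895
G1 X294.332 Y28.850 F895
G1 X224.267 Y28.237 F895
G0 X38.200 Y39.048
M3 S671
G1 X47.931 Y47.730 F895
G1 X56.567 Y57.585 F895
G1 X63.999 Y68.278 F895
G1 X70.118 Y79.472 F895
G1 X74.815 Y90.832 F895
G1 X77.979 Y102.023 F895
G1 X79.502 Y112.709 F895
G1 X79.274 Y122.553 F895
G0 X260.851 Y37.581
M3 S671
G1 X258.816 Y47.811 F895
G1 X253.021 Y56.484 F895
G1 X244.348 Y62.279 F895
G1 X234.118 Y64.314 F895
G1 X223.888 Y62.279 F895
G1 X215.215 Y56.484 F895
G1 X209.420 Y47.811 F895
G1 X207.385 Y37.581 F895
G1 X209.420 Y27.351 F895
G1 X215.215 Y18.678 F895
G1 X223.888 Y12.883 F895
G1 X234.118 Y10.848 F895
G1 X244.348 Y12.883 F895
G1 X253.021 Y18.678 F895
G1 X258.816 Y27.351 F895
G1 X260.851 Y37.581 F895
M5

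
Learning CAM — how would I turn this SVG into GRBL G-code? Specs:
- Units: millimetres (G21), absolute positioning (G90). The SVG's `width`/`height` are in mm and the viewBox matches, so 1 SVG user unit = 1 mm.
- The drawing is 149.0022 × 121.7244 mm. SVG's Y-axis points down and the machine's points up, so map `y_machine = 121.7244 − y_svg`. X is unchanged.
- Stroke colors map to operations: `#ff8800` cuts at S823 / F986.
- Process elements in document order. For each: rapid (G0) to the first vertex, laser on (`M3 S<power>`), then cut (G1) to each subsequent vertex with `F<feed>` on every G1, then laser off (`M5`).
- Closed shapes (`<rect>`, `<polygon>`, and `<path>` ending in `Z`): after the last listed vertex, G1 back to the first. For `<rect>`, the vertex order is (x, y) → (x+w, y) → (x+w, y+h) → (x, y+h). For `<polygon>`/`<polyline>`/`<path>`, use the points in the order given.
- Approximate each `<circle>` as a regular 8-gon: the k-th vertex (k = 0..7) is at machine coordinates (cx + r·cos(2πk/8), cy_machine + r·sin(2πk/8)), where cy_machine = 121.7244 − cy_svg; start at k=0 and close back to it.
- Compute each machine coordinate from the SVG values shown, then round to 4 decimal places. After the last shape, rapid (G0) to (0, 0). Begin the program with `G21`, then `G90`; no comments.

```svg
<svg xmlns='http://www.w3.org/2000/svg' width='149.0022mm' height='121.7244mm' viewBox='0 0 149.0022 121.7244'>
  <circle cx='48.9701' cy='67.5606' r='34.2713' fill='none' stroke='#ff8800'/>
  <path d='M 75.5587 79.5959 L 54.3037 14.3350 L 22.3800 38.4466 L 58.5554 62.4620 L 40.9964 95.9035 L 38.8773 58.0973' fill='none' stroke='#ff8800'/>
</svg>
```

1 u = 1 mm; y_m = 121.7244 − y.

[1] `<circle>` circle, #ff8800→cut S823 F986: (83.2414,54.1638) → (73.2036,78.3973) → (48.9701,88.4351) → (24.7366,78.3973) → (14.6988,54.1638) → (24.7366,29.9303) → (48.9701,19.8925) → (73.2036,29.9303) → (83.2414,54.1638) (closed)

[2] `<path>` open polyline, #ff8800→cut S823 F986: (75.5587,42.1285) → (54.3037,107.3894) → (22.3800,83.2778) → (58.5554,59.2624) → (40.9964,25.8209) → (38.8773,63.6271)

G21
G90
G0 X83.2414 Y54.1638
M3 S823
G1 X73.2036 Y78.3973 F986
G1 X48.9701 Y88.4351 F986
G1 X24.7366 Y78.3973 F986
G1 X14.6988 Y54.1638 F986
G1 X24.7366 Y29.9303 F986
G1 X48.9701 Y19.8925 F986
G1 X73.2036 Y29.9303 F986
G1 X83.2414 Y54.1638 F986
M5
G0 X75.5587 Y42.1285
M3 S823
G1 X54.3037 Y107.3894 F986
G1 X22.3800 Y83.2778 F986
G1 X58.5554 Y59.2624 F986
G1 X40.9964 Y25.8209 F986
G1 X38.8773 Y63.6271 F986
M5
G0 X0.0000 Y0.0000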